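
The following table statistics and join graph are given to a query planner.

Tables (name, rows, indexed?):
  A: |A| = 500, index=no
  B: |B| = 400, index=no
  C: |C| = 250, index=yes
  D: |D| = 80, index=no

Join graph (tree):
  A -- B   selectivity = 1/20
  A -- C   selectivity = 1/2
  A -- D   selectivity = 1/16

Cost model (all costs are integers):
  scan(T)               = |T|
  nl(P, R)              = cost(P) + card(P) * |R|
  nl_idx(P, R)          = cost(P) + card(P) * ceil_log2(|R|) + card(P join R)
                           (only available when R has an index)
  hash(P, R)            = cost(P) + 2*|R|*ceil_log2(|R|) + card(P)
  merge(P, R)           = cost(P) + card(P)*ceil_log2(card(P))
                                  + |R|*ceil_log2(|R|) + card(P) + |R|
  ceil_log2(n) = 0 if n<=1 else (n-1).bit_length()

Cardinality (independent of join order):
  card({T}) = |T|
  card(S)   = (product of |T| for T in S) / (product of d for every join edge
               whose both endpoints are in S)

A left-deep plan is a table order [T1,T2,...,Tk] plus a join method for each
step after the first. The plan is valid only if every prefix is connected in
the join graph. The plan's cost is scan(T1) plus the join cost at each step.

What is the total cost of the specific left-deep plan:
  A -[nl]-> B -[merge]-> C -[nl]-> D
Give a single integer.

100352750

step 1: scan A: cost=500, card=500
step 2: join B via nl
    card(P join B) = 500*400/(20) = 10000
    cost = 500 + 500*400 = 200500
step 3: join C via merge
    card(P join C) = 10000*250/(2) = 1250000
    cost = 200500 + 10000*14 + 250*8 + 10000 + 250 = 352750
step 4: join D via nl
    card(P join D) = 1250000*80/(16) = 6250000
    cost = 352750 + 1250000*80 = 100352750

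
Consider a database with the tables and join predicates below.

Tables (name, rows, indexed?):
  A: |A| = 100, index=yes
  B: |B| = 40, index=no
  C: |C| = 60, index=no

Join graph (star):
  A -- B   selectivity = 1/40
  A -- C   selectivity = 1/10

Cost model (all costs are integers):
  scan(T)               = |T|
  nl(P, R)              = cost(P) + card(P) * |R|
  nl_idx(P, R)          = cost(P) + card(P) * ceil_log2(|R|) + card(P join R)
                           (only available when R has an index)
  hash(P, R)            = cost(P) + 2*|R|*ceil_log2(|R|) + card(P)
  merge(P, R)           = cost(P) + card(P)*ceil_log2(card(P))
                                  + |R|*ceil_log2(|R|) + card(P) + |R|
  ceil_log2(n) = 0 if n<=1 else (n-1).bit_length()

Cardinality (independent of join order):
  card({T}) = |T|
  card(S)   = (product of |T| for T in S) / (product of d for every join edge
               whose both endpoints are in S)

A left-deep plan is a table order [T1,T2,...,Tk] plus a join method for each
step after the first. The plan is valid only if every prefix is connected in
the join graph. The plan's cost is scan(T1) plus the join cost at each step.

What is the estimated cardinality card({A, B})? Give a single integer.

Tables in S: A(100), B(40)
Edges inside S: A-B(d=40)
numerator = 100 * 40 = 4000
denominator = 40 = 40
card(S) = 4000 / 40 = 100

100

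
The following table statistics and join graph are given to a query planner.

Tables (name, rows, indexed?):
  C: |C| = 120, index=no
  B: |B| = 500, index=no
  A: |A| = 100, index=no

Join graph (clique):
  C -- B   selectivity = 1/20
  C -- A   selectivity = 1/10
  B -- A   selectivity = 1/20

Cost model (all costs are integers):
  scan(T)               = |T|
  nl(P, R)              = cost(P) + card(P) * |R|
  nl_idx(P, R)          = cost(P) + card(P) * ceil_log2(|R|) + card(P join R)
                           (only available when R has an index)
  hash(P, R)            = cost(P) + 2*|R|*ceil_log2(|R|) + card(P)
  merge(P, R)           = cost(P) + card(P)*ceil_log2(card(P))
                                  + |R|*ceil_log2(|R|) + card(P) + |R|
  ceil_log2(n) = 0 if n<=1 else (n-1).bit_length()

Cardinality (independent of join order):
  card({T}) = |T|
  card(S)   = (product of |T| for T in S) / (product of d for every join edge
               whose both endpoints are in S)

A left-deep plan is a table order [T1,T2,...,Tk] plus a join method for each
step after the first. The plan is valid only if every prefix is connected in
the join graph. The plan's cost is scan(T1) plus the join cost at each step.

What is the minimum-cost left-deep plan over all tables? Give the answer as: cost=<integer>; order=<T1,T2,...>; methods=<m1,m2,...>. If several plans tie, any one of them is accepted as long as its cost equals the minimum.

Selinger DP (subsets sized 1..n):
  {C}: scan cost=120, card=120
  {B}: scan cost=500, card=500
  {A}: scan cost=100, card=100
  {BC}: card=3000; try (C,hash)→2680, (B,merge)→6080, (C,merge)→6460, (B,hash)→9240, (B,nl)→60120, (C,nl)→60500; best=2680 via (C,hash)
  {AC}: card=1200; try (A,hash)→1640, (C,merge)→1860, (C,hash)→1880, (A,merge)→1880, (C,nl)→12100, (A,nl)→12120; best=1640 via (A,hash)
  {AB}: card=2500; try (A,hash)→2400, (B,merge)→5900, (A,merge)→6300, (B,hash)→9200, (B,nl)→50100, (A,nl)→50500; best=2400 via (A,hash)
  {ABC}: card=1500; try (C,hash)→6580, (A,hash)→7080, (B,hash)→11840, (B,merge)→21040, (C,merge)→35860, (A,merge)→42480 …(+3); best=6580 via (C,hash)

cost=6580; order=B,A,C; methods=hash,hash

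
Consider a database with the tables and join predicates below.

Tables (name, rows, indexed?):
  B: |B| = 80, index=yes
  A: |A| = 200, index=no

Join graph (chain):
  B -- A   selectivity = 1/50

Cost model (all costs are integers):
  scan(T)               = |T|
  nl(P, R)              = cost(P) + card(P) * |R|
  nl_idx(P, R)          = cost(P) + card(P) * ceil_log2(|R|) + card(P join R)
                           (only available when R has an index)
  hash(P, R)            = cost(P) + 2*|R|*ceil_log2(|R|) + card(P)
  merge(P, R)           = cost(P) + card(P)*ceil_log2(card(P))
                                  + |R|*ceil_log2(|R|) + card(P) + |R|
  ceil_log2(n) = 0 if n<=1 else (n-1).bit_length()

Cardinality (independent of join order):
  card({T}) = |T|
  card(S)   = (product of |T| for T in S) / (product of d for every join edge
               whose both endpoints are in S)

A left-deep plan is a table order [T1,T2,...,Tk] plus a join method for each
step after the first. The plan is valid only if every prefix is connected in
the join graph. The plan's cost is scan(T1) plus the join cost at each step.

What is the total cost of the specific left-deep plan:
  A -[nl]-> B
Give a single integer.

step 1: scan A: cost=200, card=200
step 2: join B via nl
    card(P join B) = 200*80/(50) = 320
    cost = 200 + 200*80 = 16200

16200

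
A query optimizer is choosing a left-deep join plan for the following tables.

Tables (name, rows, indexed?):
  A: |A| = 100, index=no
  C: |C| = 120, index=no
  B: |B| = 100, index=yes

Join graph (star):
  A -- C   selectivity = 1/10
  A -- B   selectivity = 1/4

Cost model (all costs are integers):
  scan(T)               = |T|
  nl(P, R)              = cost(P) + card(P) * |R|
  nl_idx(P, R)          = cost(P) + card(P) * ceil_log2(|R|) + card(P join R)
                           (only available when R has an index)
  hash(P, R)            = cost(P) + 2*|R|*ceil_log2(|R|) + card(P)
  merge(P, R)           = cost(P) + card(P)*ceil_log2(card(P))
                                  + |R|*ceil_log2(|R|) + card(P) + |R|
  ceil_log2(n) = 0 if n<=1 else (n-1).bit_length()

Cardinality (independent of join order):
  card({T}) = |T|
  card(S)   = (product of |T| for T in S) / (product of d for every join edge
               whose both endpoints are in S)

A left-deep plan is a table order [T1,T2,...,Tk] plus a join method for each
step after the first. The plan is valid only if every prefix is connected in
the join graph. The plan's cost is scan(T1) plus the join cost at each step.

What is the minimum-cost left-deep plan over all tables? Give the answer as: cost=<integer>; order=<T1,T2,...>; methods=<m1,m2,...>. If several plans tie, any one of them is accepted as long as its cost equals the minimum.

Selinger DP (subsets sized 1..n):
  {A}: scan cost=100, card=100
  {C}: scan cost=120, card=120
  {B}: scan cost=100, card=100
  {AC}: card=1200; try (A,hash)→1640, (C,merge)→1860, (C,hash)→1880, (A,merge)→1880, (C,nl)→12100, (A,nl)→12120; best=1640 via (A,hash)
  {AB}: card=2500; try (B,hash)→1600, (A,hash)→1600, (B,merge)→1700, (A,merge)→1700, (B,nl_idx)→3300, (B,nl)→10100 …(+1); best=1600 via (B,hash)
  {ABC}: card=30000; try (B,hash)→4240, (C,hash)→5780, (B,merge)→16840, (C,merge)→35060, (B,nl_idx)→40040, (B,nl)→121640 …(+1); best=4240 via (B,hash)

cost=4240; order=C,A,B; methods=hash,hash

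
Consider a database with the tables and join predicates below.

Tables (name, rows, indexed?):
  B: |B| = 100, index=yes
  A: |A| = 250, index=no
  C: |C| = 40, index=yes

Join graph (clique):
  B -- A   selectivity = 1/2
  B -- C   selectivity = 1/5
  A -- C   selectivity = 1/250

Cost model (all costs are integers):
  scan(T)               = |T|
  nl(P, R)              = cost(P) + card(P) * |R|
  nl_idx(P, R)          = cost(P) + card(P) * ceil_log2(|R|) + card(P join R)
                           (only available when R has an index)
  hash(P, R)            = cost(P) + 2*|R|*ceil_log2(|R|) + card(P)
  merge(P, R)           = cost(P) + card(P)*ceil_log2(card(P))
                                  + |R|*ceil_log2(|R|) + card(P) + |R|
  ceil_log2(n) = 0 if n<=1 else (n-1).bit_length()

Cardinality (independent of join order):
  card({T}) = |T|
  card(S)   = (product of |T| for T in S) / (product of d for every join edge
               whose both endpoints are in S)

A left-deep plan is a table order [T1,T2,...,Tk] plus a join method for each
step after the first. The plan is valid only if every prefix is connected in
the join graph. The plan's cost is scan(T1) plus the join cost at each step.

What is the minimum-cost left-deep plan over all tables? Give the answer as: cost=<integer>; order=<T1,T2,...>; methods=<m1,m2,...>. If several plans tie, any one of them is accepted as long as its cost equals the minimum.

cost=1660; order=A,C,B; methods=hash,nl_idx

Selinger DP (subsets sized 1..n):
  {B}: scan cost=100, card=100
  {A}: scan cost=250, card=250
  {C}: scan cost=40, card=40
  {AB}: card=12500; try (B,hash)→1900, (A,merge)→3150, (B,merge)→3300, (A,hash)→4200, (B,nl_idx)→14500, (A,nl)→25100 …(+1); best=1900 via (B,hash)
  {BC}: card=800; try (C,hash)→680, (B,merge)→1120, (B,nl_idx)→1120, (C,merge)→1180, (B,hash)→1480, (C,nl_idx)→1500 …(+2); best=680 via (C,hash)
  {AC}: card=40; try (C,hash)→980, (C,nl_idx)→1790, (A,merge)→2570, (C,merge)→2780, (A,hash)→4080, (A,nl)→10040 …(+1); best=980 via (C,hash)
  {ABC}: card=400; try (B,nl_idx)→1660, (B,merge)→2060, (B,hash)→2420, (B,nl)→4980, (A,hash)→5480, (A,merge)→11730 …(+5); best=1660 via (B,nl_idx)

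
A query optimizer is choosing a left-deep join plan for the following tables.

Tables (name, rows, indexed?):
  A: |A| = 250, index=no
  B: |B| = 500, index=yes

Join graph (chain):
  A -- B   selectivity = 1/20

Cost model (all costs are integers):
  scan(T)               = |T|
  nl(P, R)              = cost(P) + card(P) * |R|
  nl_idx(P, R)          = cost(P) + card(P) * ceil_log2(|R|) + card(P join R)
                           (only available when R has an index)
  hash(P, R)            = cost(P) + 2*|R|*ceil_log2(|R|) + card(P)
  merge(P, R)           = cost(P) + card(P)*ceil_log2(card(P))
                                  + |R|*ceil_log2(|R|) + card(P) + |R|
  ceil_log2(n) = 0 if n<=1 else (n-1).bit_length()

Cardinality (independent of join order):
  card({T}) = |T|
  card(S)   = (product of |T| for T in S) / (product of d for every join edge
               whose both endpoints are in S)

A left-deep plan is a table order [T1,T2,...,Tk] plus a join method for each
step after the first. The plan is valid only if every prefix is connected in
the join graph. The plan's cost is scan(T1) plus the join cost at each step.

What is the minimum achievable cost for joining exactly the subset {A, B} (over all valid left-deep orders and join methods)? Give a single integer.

Selinger DP over subsets of {A,B}:
  {A}: scan cost=250, card=250
  {B}: scan cost=500, card=500
  {AB}: card=6250; try (A,hash)→5000, (B,merge)→7500, (A,merge)→7750, (B,nl_idx)→8750, (B,hash)→9500, (B,nl)→125250 …(+1); best=5000 via (A,hash)

5000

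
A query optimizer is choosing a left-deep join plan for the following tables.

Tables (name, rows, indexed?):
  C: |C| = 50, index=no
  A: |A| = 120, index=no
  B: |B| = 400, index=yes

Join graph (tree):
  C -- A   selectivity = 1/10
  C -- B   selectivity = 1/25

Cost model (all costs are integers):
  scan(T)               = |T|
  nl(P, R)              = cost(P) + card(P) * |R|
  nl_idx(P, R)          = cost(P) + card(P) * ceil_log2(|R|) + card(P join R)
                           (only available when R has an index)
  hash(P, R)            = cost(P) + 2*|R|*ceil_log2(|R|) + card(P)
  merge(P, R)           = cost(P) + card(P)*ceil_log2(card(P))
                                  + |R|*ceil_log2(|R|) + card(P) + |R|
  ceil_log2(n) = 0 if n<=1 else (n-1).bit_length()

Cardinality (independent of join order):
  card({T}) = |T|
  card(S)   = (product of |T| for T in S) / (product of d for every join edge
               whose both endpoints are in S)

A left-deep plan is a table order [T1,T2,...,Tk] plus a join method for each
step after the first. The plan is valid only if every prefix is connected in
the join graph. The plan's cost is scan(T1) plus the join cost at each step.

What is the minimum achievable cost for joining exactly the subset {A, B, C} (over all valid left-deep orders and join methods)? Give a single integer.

Selinger DP over subsets of {A,B,C}:
  {C}: scan cost=50, card=50
  {A}: scan cost=120, card=120
  {B}: scan cost=400, card=400
  {AC}: card=600; try (C,hash)→840, (A,merge)→1360, (C,merge)→1430, (A,hash)→1780, (A,nl)→6050, (C,nl)→6120; best=840 via (C,hash)
  {BC}: card=800; try (B,nl_idx)→1300, (C,hash)→1400, (B,merge)→4400, (C,merge)→4750, (B,hash)→7300, (B,nl)→20050 …(+1); best=1300 via (B,nl_idx)
  {ABC}: card=9600; try (A,hash)→3780, (B,hash)→8640, (A,merge)→11060, (B,merge)→11440, (B,nl_idx)→15840, (A,nl)→97300 …(+1); best=3780 via (A,hash)

3780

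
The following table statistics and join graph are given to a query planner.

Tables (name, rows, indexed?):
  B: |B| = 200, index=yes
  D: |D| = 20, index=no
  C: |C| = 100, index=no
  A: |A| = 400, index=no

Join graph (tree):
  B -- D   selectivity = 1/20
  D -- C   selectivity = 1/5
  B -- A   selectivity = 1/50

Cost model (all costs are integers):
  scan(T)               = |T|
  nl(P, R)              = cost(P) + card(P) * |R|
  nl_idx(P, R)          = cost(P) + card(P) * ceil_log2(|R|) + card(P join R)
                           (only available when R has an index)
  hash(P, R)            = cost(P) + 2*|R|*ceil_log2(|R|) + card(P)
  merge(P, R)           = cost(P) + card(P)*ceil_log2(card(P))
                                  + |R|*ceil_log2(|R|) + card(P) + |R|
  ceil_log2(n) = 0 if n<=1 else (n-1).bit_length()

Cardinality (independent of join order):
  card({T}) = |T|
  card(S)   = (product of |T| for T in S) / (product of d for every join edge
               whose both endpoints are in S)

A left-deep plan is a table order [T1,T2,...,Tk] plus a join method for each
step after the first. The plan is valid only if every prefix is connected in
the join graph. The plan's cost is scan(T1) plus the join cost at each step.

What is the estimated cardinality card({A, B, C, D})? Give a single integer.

Tables in S: A(400), B(200), C(100), D(20)
Edges inside S: B-D(d=20), D-C(d=5), B-A(d=50)
numerator = 400 * 200 * 100 * 20 = 160000000
denominator = 20 * 5 * 50 = 5000
card(S) = 160000000 / 5000 = 32000

32000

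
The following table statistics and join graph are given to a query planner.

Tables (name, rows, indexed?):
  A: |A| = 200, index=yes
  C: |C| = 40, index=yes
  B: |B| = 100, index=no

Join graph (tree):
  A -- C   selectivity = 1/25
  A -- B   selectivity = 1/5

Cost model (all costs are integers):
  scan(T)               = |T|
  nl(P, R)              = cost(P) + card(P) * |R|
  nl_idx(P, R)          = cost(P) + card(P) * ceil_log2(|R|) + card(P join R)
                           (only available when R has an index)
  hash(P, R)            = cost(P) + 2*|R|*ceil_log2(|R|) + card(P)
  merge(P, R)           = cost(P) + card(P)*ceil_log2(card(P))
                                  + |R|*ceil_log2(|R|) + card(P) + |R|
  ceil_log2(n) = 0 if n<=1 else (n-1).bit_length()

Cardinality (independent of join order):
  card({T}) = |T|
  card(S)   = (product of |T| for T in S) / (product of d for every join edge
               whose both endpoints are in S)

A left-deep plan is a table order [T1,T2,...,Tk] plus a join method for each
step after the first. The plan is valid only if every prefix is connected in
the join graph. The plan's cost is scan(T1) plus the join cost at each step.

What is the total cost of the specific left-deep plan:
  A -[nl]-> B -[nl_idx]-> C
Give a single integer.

50600

step 1: scan A: cost=200, card=200
step 2: join B via nl
    card(P join B) = 200*100/(5) = 4000
    cost = 200 + 200*100 = 20200
step 3: join C via nl_idx
    card(P join C) = 4000*40/(25) = 6400
    cost = 20200 + 4000*6 + 6400 = 50600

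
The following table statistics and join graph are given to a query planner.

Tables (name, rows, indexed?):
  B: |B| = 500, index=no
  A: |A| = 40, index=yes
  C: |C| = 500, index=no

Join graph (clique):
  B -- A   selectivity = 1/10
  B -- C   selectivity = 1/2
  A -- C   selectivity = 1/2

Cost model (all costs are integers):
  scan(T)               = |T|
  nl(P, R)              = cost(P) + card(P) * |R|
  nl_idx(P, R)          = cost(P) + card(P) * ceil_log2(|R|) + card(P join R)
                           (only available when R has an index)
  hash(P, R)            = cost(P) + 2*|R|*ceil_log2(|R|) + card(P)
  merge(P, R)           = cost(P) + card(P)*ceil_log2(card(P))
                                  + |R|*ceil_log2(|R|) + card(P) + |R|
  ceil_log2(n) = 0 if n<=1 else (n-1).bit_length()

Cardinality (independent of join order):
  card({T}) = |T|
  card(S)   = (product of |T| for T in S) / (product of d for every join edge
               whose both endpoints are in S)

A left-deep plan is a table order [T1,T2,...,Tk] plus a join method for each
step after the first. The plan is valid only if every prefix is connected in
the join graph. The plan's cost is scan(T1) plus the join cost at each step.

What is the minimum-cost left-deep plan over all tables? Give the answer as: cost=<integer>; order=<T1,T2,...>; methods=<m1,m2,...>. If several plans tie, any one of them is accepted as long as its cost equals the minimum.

cost=12480; order=B,A,C; methods=hash,hash

Selinger DP (subsets sized 1..n):
  {B}: scan cost=500, card=500
  {A}: scan cost=40, card=40
  {C}: scan cost=500, card=500
  {AB}: card=2000; try (A,hash)→1480, (B,merge)→5320, (A,nl_idx)→5500, (A,merge)→5780, (B,hash)→9080, (B,nl)→20040 …(+1); best=1480 via (A,hash)
  {BC}: card=125000; try (C,hash)→10000, (B,hash)→10000, (C,merge)→10500, (B,merge)→10500, (C,nl)→250500, (B,nl)→250500; best=10000 via (C,hash)
  {AC}: card=10000; try (A,hash)→1480, (C,merge)→5320, (A,merge)→5780, (C,hash)→9080, (A,nl_idx)→13500, (C,nl)→20040 …(+1); best=1480 via (A,hash)
  {ABC}: card=250000; try (C,hash)→12480, (B,hash)→20480, (C,merge)→30480, (A,hash)→135480, (B,merge)→156480, (C,nl)→1001480 …(+4); best=12480 via (C,hash)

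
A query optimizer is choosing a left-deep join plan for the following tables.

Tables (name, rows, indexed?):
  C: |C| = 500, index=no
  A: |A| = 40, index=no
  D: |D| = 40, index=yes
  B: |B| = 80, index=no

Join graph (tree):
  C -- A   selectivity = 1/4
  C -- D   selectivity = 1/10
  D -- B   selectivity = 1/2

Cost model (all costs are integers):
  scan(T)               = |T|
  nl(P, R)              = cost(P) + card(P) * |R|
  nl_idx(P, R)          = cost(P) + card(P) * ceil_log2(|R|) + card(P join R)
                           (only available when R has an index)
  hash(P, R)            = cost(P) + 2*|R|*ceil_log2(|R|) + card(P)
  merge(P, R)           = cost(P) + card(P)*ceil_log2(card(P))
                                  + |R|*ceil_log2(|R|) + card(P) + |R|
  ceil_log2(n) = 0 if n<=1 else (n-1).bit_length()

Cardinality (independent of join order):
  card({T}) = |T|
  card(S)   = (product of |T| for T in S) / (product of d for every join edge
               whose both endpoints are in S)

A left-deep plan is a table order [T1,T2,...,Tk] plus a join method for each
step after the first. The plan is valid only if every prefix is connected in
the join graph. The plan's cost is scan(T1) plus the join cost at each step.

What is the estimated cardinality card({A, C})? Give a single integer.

5000

Tables in S: A(40), C(500)
Edges inside S: C-A(d=4)
numerator = 40 * 500 = 20000
denominator = 4 = 4
card(S) = 20000 / 4 = 5000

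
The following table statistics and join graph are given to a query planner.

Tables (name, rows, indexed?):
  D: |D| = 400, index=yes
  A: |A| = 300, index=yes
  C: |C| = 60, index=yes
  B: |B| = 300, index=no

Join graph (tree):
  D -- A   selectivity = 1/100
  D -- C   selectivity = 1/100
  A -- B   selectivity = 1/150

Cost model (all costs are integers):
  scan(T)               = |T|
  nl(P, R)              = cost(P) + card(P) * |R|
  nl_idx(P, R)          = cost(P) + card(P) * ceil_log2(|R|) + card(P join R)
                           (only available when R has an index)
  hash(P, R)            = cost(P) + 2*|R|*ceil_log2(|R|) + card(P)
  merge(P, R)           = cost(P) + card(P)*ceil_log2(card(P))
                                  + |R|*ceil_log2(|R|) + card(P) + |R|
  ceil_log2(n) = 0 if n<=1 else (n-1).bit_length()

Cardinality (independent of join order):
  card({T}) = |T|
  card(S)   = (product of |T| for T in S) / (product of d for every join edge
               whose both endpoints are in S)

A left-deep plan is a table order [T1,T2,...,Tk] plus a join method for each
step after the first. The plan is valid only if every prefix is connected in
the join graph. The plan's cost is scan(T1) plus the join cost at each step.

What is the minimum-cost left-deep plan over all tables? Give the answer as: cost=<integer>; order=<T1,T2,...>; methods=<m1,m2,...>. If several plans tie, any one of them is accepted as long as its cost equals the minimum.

Selinger DP (subsets sized 1..n):
  {D}: scan cost=400, card=400
  {A}: scan cost=300, card=300
  {C}: scan cost=60, card=60
  {B}: scan cost=300, card=300
  {AD}: card=1200; try (D,nl_idx)→4200, (A,nl_idx)→5200, (A,hash)→6200, (D,merge)→7300, (A,merge)→7400, (D,hash)→7800 …(+2); best=4200 via (D,nl_idx)
  {CD}: card=240; try (D,nl_idx)→840, (C,hash)→1520, (C,nl_idx)→3040, (D,merge)→4480, (C,merge)→4820, (D,hash)→7320 …(+2); best=840 via (D,nl_idx)
  {AB}: card=600; try (A,nl_idx)→3600, (B,hash)→6000, (A,hash)→6000, (B,merge)→6300, (A,merge)→6300, (B,nl)→90300 …(+1); best=3600 via (A,nl_idx)
  {ACD}: card=720; try (A,nl_idx)→3720, (A,merge)→6000, (C,hash)→6120, (A,hash)→6480, (C,nl_idx)→12120, (C,merge)→19020 …(+2); best=3720 via (A,nl_idx)
  {ABD}: card=2400; try (B,hash)→10800, (D,hash)→11400, (D,nl_idx)→11400, (D,merge)→14200, (B,merge)→21600, (D,nl)→243600 …(+1); best=10800 via (B,hash)
  {ABCD}: card=1440; try (B,hash)→9840, (C,hash)→13920, (B,merge)→14640, (C,nl_idx)→26640, (C,merge)→42420, (C,nl)→154800 …(+1); best=9840 via (B,hash)

cost=9840; order=C,D,A,B; methods=nl_idx,nl_idx,hash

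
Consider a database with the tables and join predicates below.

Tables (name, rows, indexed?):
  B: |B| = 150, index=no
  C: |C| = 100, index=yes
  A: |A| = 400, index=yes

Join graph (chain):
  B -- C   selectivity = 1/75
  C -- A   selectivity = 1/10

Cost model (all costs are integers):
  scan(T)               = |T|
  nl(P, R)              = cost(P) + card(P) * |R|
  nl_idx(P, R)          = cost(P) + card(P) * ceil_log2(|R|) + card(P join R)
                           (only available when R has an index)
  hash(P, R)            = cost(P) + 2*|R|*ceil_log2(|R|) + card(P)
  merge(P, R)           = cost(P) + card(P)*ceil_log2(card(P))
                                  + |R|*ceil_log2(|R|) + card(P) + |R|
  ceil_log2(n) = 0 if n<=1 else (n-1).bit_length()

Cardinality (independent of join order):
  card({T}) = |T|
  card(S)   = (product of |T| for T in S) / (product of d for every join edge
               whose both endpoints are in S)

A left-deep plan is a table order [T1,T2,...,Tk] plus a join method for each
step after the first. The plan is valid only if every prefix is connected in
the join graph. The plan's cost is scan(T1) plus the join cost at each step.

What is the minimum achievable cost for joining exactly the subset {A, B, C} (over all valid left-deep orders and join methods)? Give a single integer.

Selinger DP over subsets of {A,B,C}:
  {B}: scan cost=150, card=150
  {C}: scan cost=100, card=100
  {A}: scan cost=400, card=400
  {BC}: card=200; try (C,nl_idx)→1400, (C,hash)→1700, (B,merge)→2250, (C,merge)→2300, (B,hash)→2600, (B,nl)→15100 …(+1); best=1400 via (C,nl_idx)
  {AC}: card=4000; try (C,hash)→2200, (A,merge)→4900, (A,nl_idx)→5000, (C,merge)→5200, (C,nl_idx)→7200, (A,hash)→7400 …(+2); best=2200 via (C,hash)
  {ABC}: card=8000; try (A,merge)→7200, (B,hash)→8600, (A,hash)→8800, (A,nl_idx)→11200, (B,merge)→55550, (A,nl)→81400 …(+1); best=7200 via (A,merge)

7200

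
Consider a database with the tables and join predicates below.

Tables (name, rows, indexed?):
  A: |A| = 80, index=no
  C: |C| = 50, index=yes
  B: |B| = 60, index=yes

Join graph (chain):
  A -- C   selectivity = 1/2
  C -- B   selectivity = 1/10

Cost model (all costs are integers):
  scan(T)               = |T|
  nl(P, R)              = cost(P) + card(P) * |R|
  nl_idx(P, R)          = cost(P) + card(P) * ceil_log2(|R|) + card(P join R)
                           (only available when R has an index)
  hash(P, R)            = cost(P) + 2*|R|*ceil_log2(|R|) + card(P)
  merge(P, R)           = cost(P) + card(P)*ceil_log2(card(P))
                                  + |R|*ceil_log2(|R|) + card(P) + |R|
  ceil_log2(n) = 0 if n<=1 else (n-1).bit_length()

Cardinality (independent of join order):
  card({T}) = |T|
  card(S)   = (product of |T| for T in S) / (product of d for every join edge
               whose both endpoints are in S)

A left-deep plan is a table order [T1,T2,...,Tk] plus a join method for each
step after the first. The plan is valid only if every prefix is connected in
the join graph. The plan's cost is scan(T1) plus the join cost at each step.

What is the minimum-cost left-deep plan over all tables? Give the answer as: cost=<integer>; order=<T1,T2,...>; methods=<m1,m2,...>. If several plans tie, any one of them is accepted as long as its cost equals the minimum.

Selinger DP (subsets sized 1..n):
  {A}: scan cost=80, card=80
  {C}: scan cost=50, card=50
  {B}: scan cost=60, card=60
  {AC}: card=2000; try (C,hash)→760, (A,merge)→1040, (C,merge)→1070, (A,hash)→1220, (C,nl_idx)→2560, (A,nl)→4050 …(+1); best=760 via (C,hash)
  {BC}: card=300; try (B,nl_idx)→650, (C,hash)→720, (C,nl_idx)→720, (B,hash)→820, (B,merge)→820, (C,merge)→830 …(+2); best=650 via (B,nl_idx)
  {ABC}: card=12000; try (A,hash)→2070, (B,hash)→3480, (A,merge)→4290, (A,nl)→24650, (B,nl_idx)→24760, (B,merge)→25180 …(+1); best=2070 via (A,hash)

cost=2070; order=C,B,A; methods=nl_idx,hash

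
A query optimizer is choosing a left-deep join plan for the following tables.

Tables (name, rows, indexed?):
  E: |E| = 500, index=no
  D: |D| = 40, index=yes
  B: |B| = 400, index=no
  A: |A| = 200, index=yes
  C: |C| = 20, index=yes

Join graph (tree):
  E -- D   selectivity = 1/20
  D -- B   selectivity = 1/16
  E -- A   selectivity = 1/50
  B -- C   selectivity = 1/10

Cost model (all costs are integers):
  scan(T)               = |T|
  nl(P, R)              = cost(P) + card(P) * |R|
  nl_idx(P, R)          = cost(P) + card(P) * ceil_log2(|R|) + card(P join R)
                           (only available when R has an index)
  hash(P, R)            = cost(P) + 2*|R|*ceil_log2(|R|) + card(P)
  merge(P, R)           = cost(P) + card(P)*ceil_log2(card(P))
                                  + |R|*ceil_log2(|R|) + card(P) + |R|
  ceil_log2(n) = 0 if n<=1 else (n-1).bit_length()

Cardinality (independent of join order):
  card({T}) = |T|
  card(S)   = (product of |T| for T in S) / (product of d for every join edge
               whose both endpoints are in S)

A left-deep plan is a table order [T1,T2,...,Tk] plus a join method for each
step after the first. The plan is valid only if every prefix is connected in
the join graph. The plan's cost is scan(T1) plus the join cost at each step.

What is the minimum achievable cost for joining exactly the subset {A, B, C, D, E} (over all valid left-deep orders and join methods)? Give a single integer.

66480

Selinger DP over subsets of {A,B,C,D,E}:
  {E}: scan cost=500, card=500
  {D}: scan cost=40, card=40
  {B}: scan cost=400, card=400
  {A}: scan cost=200, card=200
  {C}: scan cost=20, card=20
  {DE}: card=1000; try (D,hash)→1480, (D,nl_idx)→4500, (E,merge)→5320, (D,merge)→5780, (E,hash)→9080, (E,nl)→20040 …(+1); best=1480 via (D,hash)
  {AE}: card=2000; try (A,hash)→4200, (A,nl_idx)→6500, (E,merge)→7000, (A,merge)→7300, (E,hash)→9400, (E,nl)→100200 …(+1); best=4200 via (A,hash)
  {BD}: card=1000; try (D,hash)→1280, (D,nl_idx)→3800, (B,merge)→4320, (D,merge)→4680, (B,hash)→7280, (B,nl)→16040 …(+1); best=1280 via (D,hash)
  {BC}: card=800; try (C,hash)→1000, (C,nl_idx)→3200, (B,merge)→4140, (C,merge)→4520, (B,hash)→7240, (B,nl)→8020 …(+1); best=1000 via (C,hash)
  {BDE}: card=25000; try (B,hash)→9680, (E,hash)→11280, (B,merge)→16480, (E,merge)→17280, (B,nl)→401480, (E,nl)→501280; best=9680 via (B,hash)
  {ADE}: card=4000; try (A,hash)→5680, (D,hash)→6680, (A,nl_idx)→13480, (A,merge)→14280, (D,nl_idx)→20200, (D,merge)→28480 …(+2); best=5680 via (A,hash)
  {BCD}: card=2000; try (D,hash)→2280, (C,hash)→2480, (D,nl_idx)→7800, (C,nl_idx)→8280, (D,merge)→10080, (C,merge)→12400 …(+2); best=2280 via (D,hash)
  {ABDE}: card=100000; try (B,hash)→16880, (A,hash)→37880, (B,merge)→61680, (A,nl_idx)→309680, (A,merge)→411480, (B,nl)→1605680 …(+1); best=16880 via (B,hash)
  {BCDE}: card=50000; try (E,hash)→13280, (E,merge)→31280, (C,hash)→34880, (C,nl_idx)→184680, (C,merge)→409800, (C,nl)→509680 …(+1); best=13280 via (E,hash)
  {ABCDE}: card=200000; try (A,hash)→66480, (C,hash)→117080, (A,nl_idx)→613280, (C,nl_idx)→716880, (A,merge)→865080, (C,merge)→1817000 …(+2); best=66480 via (A,hash)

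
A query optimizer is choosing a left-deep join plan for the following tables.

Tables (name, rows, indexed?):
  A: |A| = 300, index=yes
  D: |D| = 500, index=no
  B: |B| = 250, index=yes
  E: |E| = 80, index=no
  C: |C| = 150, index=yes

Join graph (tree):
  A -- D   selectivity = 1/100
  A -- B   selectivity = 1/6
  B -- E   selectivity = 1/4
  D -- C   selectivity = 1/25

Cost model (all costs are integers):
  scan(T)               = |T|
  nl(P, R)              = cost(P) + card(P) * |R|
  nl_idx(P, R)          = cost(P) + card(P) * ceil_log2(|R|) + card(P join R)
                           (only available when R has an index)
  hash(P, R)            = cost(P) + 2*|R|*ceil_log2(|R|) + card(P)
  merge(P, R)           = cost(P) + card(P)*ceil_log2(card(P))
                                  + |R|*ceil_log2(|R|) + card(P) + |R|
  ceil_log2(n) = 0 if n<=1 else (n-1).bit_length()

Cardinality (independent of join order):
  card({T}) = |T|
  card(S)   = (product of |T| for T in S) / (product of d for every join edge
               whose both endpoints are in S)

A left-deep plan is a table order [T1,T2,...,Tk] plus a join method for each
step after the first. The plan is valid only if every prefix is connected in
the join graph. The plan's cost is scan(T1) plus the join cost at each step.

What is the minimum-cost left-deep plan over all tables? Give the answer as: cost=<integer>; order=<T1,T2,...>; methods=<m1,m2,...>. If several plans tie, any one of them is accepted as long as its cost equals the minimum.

Selinger DP (subsets sized 1..n):
  {A}: scan cost=300, card=300
  {D}: scan cost=500, card=500
  {B}: scan cost=250, card=250
  {E}: scan cost=80, card=80
  {C}: scan cost=150, card=150
  {AD}: card=1500; try (A,hash)→6400, (A,nl_idx)→6500, (D,merge)→8300, (A,merge)→8500, (D,hash)→9600, (D,nl)→150300 …(+1); best=6400 via (A,hash)
  {AB}: card=12500; try (B,hash)→4600, (A,merge)→5500, (B,merge)→5550, (A,hash)→5900, (A,nl_idx)→15000, (B,nl_idx)→15200 …(+2); best=4600 via (B,hash)
  {CD}: card=3000; try (C,hash)→3400, (D,merge)→6500, (C,merge)→6850, (C,nl_idx)→7500, (D,hash)→9300, (D,nl)→75150 …(+1); best=3400 via (C,hash)
  {BE}: card=5000; try (E,hash)→1620, (B,merge)→2970, (E,merge)→3140, (B,hash)→4160, (B,nl_idx)→5720, (B,nl)→20080 …(+1); best=1620 via (E,hash)
  {ABD}: card=62500; try (B,hash)→11900, (D,hash)→26100, (B,merge)→26650, (B,nl_idx)→80900, (D,merge)→197100, (B,nl)→381400 …(+1); best=11900 via (B,hash)
  {ACD}: card=9000; try (C,hash)→10300, (A,hash)→11800, (C,merge)→25750, (C,nl_idx)→27400, (A,nl_idx)→39400, (A,merge)→45400 …(+2); best=10300 via (C,hash)
  {ABE}: card=250000; try (A,hash)→12020, (E,hash)→18220, (A,merge)→74620, (E,merge)→192740, (A,nl_idx)→296620, (E,nl)→1004600 …(+1); best=12020 via (A,hash)
  {ABDE}: card=1250000; try (E,hash)→75520, (D,hash)→271020, (E,merge)→1075040, (D,merge)→4767020, (E,nl)→5011900, (D,nl)→125012020; best=75520 via (E,hash)
  {ABCD}: card=375000; try (B,hash)→23300, (C,hash)→76800, (B,merge)→147550, (B,nl_idx)→457300, (C,nl_idx)→886900, (C,merge)→1075750 …(+2); best=23300 via (B,hash)
  {ABCDE}: card=7500000; try (E,hash)→399420, (C,hash)→1327920, (E,merge)→7523940, (C,nl_idx)→17575520, (C,merge)→27576870, (E,nl)→30023300 …(+1); best=399420 via (E,hash)

cost=399420; order=D,A,C,B,E; methods=hash,hash,hash,hash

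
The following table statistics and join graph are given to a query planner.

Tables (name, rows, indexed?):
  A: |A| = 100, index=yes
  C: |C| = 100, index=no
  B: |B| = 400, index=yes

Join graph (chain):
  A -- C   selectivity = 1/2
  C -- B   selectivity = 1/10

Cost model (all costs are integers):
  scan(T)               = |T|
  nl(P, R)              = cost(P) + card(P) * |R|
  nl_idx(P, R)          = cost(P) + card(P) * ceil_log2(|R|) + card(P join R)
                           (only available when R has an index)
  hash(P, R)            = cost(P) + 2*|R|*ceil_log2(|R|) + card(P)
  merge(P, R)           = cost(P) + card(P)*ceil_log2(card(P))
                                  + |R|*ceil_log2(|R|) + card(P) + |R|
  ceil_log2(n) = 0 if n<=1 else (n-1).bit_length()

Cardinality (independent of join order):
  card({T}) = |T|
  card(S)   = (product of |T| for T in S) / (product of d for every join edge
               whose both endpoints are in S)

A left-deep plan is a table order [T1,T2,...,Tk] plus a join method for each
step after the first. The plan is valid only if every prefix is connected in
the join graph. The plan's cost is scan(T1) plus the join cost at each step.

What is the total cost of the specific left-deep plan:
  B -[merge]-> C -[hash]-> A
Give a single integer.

step 1: scan B: cost=400, card=400
step 2: join C via merge
    card(P join C) = 400*100/(10) = 4000
    cost = 400 + 400*9 + 100*7 + 400 + 100 = 5200
step 3: join A via hash
    card(P join A) = 4000*100/(2) = 200000
    cost = 5200 + 2*100*7 + 4000 = 10600

10600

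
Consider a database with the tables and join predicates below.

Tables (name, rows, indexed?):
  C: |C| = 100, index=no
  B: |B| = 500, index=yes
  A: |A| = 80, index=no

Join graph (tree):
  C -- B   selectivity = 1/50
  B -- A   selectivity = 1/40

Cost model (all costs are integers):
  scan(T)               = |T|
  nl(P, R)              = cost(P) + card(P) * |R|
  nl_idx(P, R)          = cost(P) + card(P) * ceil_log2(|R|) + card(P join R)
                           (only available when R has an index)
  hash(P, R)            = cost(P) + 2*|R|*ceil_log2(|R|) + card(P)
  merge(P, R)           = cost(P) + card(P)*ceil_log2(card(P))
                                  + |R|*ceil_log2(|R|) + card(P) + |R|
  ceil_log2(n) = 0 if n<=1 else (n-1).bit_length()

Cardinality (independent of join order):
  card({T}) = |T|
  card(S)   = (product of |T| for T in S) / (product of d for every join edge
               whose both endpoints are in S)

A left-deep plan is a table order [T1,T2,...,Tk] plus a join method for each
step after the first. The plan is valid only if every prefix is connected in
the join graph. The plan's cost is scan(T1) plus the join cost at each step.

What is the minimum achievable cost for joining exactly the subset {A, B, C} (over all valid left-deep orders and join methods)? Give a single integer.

4120

Selinger DP over subsets of {A,B,C}:
  {C}: scan cost=100, card=100
  {B}: scan cost=500, card=500
  {A}: scan cost=80, card=80
  {BC}: card=1000; try (B,nl_idx)→2000, (C,hash)→2400, (B,merge)→5900, (C,merge)→6300, (B,hash)→9200, (B,nl)→50100 …(+1); best=2000 via (B,nl_idx)
  {AB}: card=1000; try (B,nl_idx)→1800, (A,hash)→2120, (B,merge)→5720, (A,merge)→6140, (B,hash)→9160, (B,nl)→40080 …(+1); best=1800 via (B,nl_idx)
  {ABC}: card=2000; try (A,hash)→4120, (C,hash)→4200, (C,merge)→13600, (A,merge)→13640, (A,nl)→82000, (C,nl)→101800; best=4120 via (A,hash)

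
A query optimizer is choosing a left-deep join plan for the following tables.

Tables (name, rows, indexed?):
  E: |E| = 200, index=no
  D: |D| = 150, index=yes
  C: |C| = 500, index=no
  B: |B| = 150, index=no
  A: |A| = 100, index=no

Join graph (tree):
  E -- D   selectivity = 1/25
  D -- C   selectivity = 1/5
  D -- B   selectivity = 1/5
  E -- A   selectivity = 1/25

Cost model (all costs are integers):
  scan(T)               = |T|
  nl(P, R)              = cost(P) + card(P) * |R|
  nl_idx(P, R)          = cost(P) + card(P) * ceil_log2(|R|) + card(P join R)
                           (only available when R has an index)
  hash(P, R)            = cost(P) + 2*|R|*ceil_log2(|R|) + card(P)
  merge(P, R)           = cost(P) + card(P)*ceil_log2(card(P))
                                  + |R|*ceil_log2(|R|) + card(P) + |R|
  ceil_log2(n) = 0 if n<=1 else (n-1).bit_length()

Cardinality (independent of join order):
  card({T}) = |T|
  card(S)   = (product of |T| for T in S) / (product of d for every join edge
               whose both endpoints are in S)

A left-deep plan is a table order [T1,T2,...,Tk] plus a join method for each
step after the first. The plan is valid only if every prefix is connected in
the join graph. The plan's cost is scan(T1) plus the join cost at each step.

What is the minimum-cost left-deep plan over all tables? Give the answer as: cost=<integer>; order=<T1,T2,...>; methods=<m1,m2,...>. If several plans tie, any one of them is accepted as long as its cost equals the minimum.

Selinger DP (subsets sized 1..n):
  {E}: scan cost=200, card=200
  {D}: scan cost=150, card=150
  {C}: scan cost=500, card=500
  {B}: scan cost=150, card=150
  {A}: scan cost=100, card=100
  {DE}: card=1200; try (D,hash)→2800, (D,nl_idx)→3000, (E,merge)→3300, (D,merge)→3350, (E,hash)→3500, (E,nl)→30150 …(+1); best=2800 via (D,hash)
  {AE}: card=800; try (A,hash)→1800, (E,merge)→2700, (A,merge)→2800, (E,hash)→3400, (E,nl)→20100, (A,nl)→20200; best=1800 via (A,hash)
  {CD}: card=15000; try (D,hash)→3400, (C,merge)→6500, (D,merge)→6850, (C,hash)→9300, (D,nl_idx)→19500, (C,nl)→75150 …(+1); best=3400 via (D,hash)
  {BD}: card=4500; try (D,hash)→2700, (B,hash)→2700, (D,merge)→2850, (B,merge)→2850, (D,nl_idx)→5850, (D,nl)→22650 …(+1); best=2700 via (D,hash)
  {CDE}: card=120000; try (C,hash)→13000, (E,hash)→21600, (C,merge)→22200, (E,merge)→230200, (C,nl)→602800, (E,nl)→3003400; best=13000 via (C,hash)
  {BDE}: card=36000; try (B,hash)→6400, (E,hash)→10400, (B,merge)→18550, (E,merge)→67500, (B,nl)→182800, (E,nl)→902700; best=6400 via (B,hash)
  {ADE}: card=4800; try (D,hash)→5000, (A,hash)→5400, (D,merge)→11950, (D,nl_idx)→13000, (A,merge)→18000, (D,nl)→121800 …(+1); best=5000 via (D,hash)
  {BCD}: card=450000; try (C,hash)→16200, (B,hash)→20800, (C,merge)→70700, (B,merge)→229750, (C,nl)→2252700, (B,nl)→2253400; best=16200 via (C,hash)
  {BCDE}: card=3600000; try (C,hash)→51400, (B,hash)→135400, (E,hash)→469400, (C,merge)→623400, (B,merge)→2174350, (E,merge)→9018000 …(+3); best=51400 via (C,hash)
  {ACDE}: card=480000; try (C,hash)→18800, (C,merge)→77200, (A,hash)→134400, (A,merge)→2173800, (C,nl)→2405000, (A,nl)→12013000; best=18800 via (C,hash)
  {ABDE}: card=144000; try (B,hash)→12200, (A,hash)→43800, (B,merge)→73550, (A,merge)→619200, (B,nl)→725000, (A,nl)→3606400; best=12200 via (B,hash)
  {ABCDE}: card=14400000; try (C,hash)→165200, (B,hash)→501200, (C,merge)→2753200, (A,hash)→3652800, (B,merge)→9620150, (C,nl)→72012200 …(+3); best=165200 via (C,hash)

cost=165200; order=E,A,D,B,C; methods=hash,hash,hash,hash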